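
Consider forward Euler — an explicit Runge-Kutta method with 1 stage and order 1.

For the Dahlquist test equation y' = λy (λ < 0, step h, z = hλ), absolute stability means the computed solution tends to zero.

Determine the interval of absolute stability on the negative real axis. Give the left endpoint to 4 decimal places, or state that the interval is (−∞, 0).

On y'=λy, z=hλ:
  order 1, 1-stage ⇒ R(z)=1+z
  (e.g. R(-1.16)=-0.16000, |R|=0.16000)

Solve |R(x)|<1 on ℝ⁻.
x=-1.16: |R|=0.1600
|R(-2.15)|=1.1500 |R(-1.98)|=0.9800 |R(-1.25)|=0.2500
Bisect:
  x_lo=-2.8635 |R|=1.8635  x_hi=-0.0989 |R|=0.9011
  mid=-1.48123 |R|=0.48123 →hi
  mid=-2.17237 |R|=1.17237 →lo
  mid=-1.82680 |R|=0.82680 →hi
  mid=-1.99959 |R|=0.99959 →hi
  mid=-2.08598 |R|=1.08598 →lo
  mid=-2.04278 |R|=1.04278 →lo
  mid=-2.02119 |R|=1.02119 →lo
  mid=-2.01039 |R|=1.01039 →lo
  mid=-2.00499 |R|=1.00499 →lo
  mid=-2.00229 |R|=1.00229 →lo
  ...
  [-2.00009,-1.99992] ⇒ x*=-2.0000
Interval (-2.0000, 0).

(-2.0000, 0).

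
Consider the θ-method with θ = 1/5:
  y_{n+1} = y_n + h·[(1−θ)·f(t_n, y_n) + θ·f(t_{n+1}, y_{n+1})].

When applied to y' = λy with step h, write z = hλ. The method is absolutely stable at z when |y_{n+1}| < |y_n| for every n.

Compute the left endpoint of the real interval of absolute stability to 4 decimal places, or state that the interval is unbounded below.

Test eqn y'=λy, z=hλ:
  y_{n+1} = y_n + z·[4/5·y_n + 1/5·y_{n+1}] ⇒ (1 − 1/5z)y_{n+1} = (1 + 4/5z)y_n
  ⇒ R(z) = (1 + 4/5z)/(1 − 1/5z).

Find x<0 with |R(x)|<1.
x=-1.58: |R|=0.2006
R=−1: 1+4/5x = −1+1/5x ⇒ -3/5x=2 ⇒ x=2/(-3/5)=-3.3333
Confirm numerically:
  x=-2.662: |R|=0.73714 <1
  x=-2.545: |R|=0.68655 <1
  x=-1.995: |R|=0.42602 <1
  x=-1.698: |R|=0.26754 <1
  x=-3.708: |R|=1.12908 >1
  x=-3.540: |R|=1.07260 >1
  x=-3.413: |R|=1.02841 >1
So |R|<1 on (-3.3333, 0).

z* = -3.3333.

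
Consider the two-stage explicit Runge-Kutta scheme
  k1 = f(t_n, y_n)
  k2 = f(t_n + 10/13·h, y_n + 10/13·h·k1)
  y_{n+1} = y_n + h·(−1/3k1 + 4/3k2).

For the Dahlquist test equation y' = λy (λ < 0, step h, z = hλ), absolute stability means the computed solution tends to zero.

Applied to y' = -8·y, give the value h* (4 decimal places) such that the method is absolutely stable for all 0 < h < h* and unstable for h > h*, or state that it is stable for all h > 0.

(-0.9750,0); λ=-8 ⇒ h* = (39/40)/8 = 0.1219.

On y'=λy, z=hλ:
  k1=λy_n ⇒ h·k1=z·y_n;  k2=λ(1+10/13z)y_n ⇒ h·k2=z(1+10/13z)y_n
  y_{n+1}/y_n = 1 − 1/3z + 4/3z(1+10/13z) = 1 + z + 40/39z²
  ⇒ R(z) = 1 + z + 40/39z².

Need |R(x)|<1, x<0.
x=-0.5: |R|=0.7564
R=1: x+40/39x²=0 ⇒ x=−39/40=-0.9750; min R=1−1/(4·40/39)=0.7562>−1
Confirm numerically:
  x=-0.795: |R|=0.85323 <1
  x=-0.574: |R|=0.76392 <1
  x=-0.556: |R|=0.76106 <1
  x=-1.365: |R|=1.54600 >1
  x=-1.036: |R|=1.06482 >1
Stable set (-0.9750, 0).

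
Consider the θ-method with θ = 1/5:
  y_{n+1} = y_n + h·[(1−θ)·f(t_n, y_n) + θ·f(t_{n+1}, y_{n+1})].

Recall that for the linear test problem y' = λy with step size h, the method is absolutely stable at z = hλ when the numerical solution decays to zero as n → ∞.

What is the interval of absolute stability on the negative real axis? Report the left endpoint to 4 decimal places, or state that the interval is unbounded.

With y'=λy (z=hλ):
  y_{n+1} = y_n + z·[4/5·y_n + 1/5·y_{n+1}] ⇒ (1 − 1/5z)y_{n+1} = (1 + 4/5z)y_n
  R(z) = (1 + 4/5z)/(1 − 1/5z).

Find x<0 with |R(x)|<1.
x=-1.68: |R|=0.2575
R=−1: 1+4/5x = −1+1/5x ⇒ -3/5x=2 ⇒ x=2/(-3/5)=-3.3333
Confirm numerically:
  x=-3.191: |R|=0.94787 <1
  x=-2.776: |R|=0.78498 <1
  x=-2.767: |R|=0.78125 <1
  x=-3.869: |R|=1.18119 >1
  x=-3.646: |R|=1.10849 >1
  x=-3.509: |R|=1.06193 >1
Stable set (-3.3333, 0).

(-3.3333, 0).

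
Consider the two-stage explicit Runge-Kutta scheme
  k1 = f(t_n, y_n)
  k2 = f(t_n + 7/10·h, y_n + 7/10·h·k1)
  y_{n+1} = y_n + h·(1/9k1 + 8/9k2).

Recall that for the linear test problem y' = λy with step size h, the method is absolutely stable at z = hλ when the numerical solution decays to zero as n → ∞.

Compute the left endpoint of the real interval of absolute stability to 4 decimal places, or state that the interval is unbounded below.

With y'=λy (z=hλ):
  k1=λy_n ⇒ h·k1=z·y_n;  k2=λ(1+7/10z)y_n ⇒ h·k2=z(1+7/10z)y_n
  y_{n+1}/y_n = 1 + 1/9z + 8/9z(1+7/10z) = 1 + z + 28/45z²
  so R(z) = 1 + z + 28/45z².

Find x<0 with |R(x)|<1.
x=-0.81: |R|=0.5982
R=1: x+28/45x²=0 ⇒ x=−45/28=-1.6071; min R=1−1/(4·28/45)=0.5982>−1
Confirm numerically:
  x=-1.437: |R|=0.84787 <1
  x=-1.387: |R|=0.81001 <1
  x=-1.128: |R|=0.66371 <1
  x=-0.848: |R|=0.59944 <1
  x=-2.074: |R|=1.60247 >1
  x=-1.702: |R|=1.10046 >1
  x=-1.643: |R|=1.03666 >1
Interval (-1.6071, 0).

left endpoint -1.6071.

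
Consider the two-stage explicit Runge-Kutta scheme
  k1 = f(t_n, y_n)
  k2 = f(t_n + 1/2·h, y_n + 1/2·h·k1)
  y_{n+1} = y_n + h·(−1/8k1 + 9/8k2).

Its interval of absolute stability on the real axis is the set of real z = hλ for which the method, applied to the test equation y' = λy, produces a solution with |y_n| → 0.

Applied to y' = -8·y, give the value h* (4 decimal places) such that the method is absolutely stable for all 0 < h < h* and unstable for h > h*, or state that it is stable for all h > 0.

On y'=λy, z=hλ:
  k1=λy_n ⇒ h·k1=z·y_n;  k2=λ(1+1/2z)y_n ⇒ h·k2=z(1+1/2z)y_n
  y_{n+1}/y_n = 1 − 1/8z + 9/8z(1+1/2z) = 1 + z + 9/16z²
  so R(z) = 1 + z + 9/16z².

Find x<0 with |R(x)|<1.
x=-0.35: |R|=0.7189
R=1: x+9/16x²=0 ⇒ x=−16/9=-1.7778; min R=1−1/(4·9/16)=0.5556>−1
Confirm numerically:
  x=-1.696: |R|=0.92198 <1
  x=-0.946: |R|=0.55739 <1
  x=-0.807: |R|=0.55933 <1
  x=-2.378: |R|=1.80287 >1
  x=-2.296: |R|=1.66928 >1
  x=-2.032: |R|=1.29058 >1
So |R|<1 on (-1.7778, 0).

(-1.7778,0); λ=-8 ⇒ h* = (16/9)/8 = 0.2222.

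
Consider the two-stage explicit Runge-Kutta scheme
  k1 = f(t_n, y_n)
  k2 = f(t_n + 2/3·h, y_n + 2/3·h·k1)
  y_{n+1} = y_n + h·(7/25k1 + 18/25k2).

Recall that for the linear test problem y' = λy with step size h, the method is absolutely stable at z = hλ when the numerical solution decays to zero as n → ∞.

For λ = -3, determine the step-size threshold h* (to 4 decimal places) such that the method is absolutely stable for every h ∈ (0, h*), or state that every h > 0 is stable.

(-2.0833,0); λ=-3 ⇒ h* = (25/12)/3 = 0.6944.

On y'=λy, z=hλ:
  k1=λy_n ⇒ h·k1=z·y_n;  k2=λ(1+2/3z)y_n ⇒ h·k2=z(1+2/3z)y_n
  y_{n+1}/y_n = 1 + 7/25z + 18/25z(1+2/3z) = 1 + z + 12/25z²
  Hence R(z) = 1 + z + 12/25z².

Boundary: |R(x)|=1, x<0.
x=-1.74: |R|=0.7132
R=1: x+12/25x²=0 ⇒ x=−25/12=-2.0833; min R=1−1/(4·12/25)=0.4792>−1
Confirm numerically:
  x=-1.950: |R|=0.87520 <1
  x=-1.833: |R|=0.77975 <1
  x=-1.445: |R|=0.55725 <1
  x=-2.522: |R|=1.53103 >1
  x=-2.480: |R|=1.47219 >1
  x=-2.113: |R|=1.03009 >1
Interval (-2.0833, 0).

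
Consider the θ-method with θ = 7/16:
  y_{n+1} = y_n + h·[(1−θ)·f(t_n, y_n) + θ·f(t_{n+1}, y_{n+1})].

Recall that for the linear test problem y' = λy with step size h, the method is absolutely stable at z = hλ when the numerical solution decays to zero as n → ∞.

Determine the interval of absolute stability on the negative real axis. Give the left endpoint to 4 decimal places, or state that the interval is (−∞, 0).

Set f=λy, z=hλ:
  y_{n+1} = y_n + z·[9/16·y_n + 7/16·y_{n+1}] ⇒ (1 − 7/16z)y_{n+1} = (1 + 9/16z)y_n
  R(z) = (1 + 9/16z)/(1 − 7/16z).

Solve |R(x)|<1 on ℝ⁻.
x=-0.91: |R|=0.3491
R=−1: 1+9/16x = −1+7/16x ⇒ -1/8x=2 ⇒ x=2/(-1/8)=-16.0000
Confirm numerically:
  x=-10.810: |R|=0.88677 <1
  x=-10.647: |R|=0.88174 <1
  x=-9.030: |R|=0.82401 <1
  x=-16.427: |R|=1.00652 >1
  x=-16.189: |R|=1.00292 >1
  x=-16.180: |R|=1.00279 >1
Interval (-16.0000, 0).

z∈(-16.0000,0).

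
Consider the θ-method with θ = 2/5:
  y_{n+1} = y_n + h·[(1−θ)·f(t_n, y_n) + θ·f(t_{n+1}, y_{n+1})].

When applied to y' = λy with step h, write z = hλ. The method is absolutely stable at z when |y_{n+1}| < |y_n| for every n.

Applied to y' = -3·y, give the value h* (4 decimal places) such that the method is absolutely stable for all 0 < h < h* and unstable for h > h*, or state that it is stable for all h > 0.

With y'=λy (z=hλ):
  y_{n+1} = y_n + z·[3/5·y_n + 2/5·y_{n+1}] ⇒ (1 − 2/5z)y_{n+1} = (1 + 3/5z)y_n
  Hence R(z) = (1 + 3/5z)/(1 − 2/5z).

Find x<0 with |R(x)|<1.
x=-0.8: |R|=0.3939
R=−1: 1+3/5x = −1+2/5x ⇒ -1/5x=2 ⇒ x=2/(-1/5)=-10.0000
Confirm numerically:
  x=-8.809: |R|=0.94734 <1
  x=-7.635: |R|=0.88333 <1
  x=-6.284: |R|=0.78848 <1
  x=-10.593: |R|=1.02265 >1
  x=-10.350: |R|=1.01362 >1
Stable set (-10.0000, 0).

(-10.0000,0); λ=-3 ⇒ h* = (10)/3 = 3.3333.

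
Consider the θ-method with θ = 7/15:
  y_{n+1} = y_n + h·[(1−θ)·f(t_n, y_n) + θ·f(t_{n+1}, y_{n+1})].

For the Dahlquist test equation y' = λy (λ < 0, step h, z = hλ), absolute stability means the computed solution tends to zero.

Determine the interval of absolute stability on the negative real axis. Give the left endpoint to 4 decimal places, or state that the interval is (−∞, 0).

(-30.0000, 0).

With y'=λy (z=hλ):
  y_{n+1} = y_n + z·[8/15·y_n + 7/15·y_{n+1}] ⇒ (1 − 7/15z)y_{n+1} = (1 + 8/15z)y_n
  Hence R(z) = (1 + 8/15z)/(1 − 7/15z).

Find x<0 with |R(x)|<1.
x=-0.54: |R|=0.5687
R=−1: 1+8/15x = −1+7/15x ⇒ -1/15x=2 ⇒ x=2/(-1/15)=-30.0000
Confirm numerically:
  x=-25.511: |R|=0.97681 <1
  x=-22.381: |R|=0.95562 <1
  x=-17.197: |R|=0.90543 <1
  x=-15.651: |R|=0.88480 <1
  x=-30.484: |R|=1.00212 >1
  x=-30.073: |R|=1.00032 >1
Interval (-30.0000, 0).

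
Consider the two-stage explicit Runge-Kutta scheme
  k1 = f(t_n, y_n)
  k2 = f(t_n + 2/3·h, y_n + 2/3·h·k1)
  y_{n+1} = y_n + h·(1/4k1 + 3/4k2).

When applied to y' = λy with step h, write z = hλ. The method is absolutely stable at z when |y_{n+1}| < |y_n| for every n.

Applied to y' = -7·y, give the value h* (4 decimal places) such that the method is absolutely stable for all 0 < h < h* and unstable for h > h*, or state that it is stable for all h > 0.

Test eqn y'=λy, z=hλ:
  k1=λy_n ⇒ h·k1=z·y_n;  k2=λ(1+2/3z)y_n ⇒ h·k2=z(1+2/3z)y_n
  y_{n+1}/y_n = 1 + 1/4z + 3/4z(1+2/3z) = 1 + z + 1/2z²
  Hence R(z) = 1 + z + 1/2z².

Find x<0 with |R(x)|<1.
x=-1.06: |R|=0.5018
R=1: x+1/2x²=0 ⇒ x=−2=-2.0000; min R=1−1/(4·1/2)=0.5000>−1
Confirm numerically:
  x=-1.891: |R|=0.89694 <1
  x=-1.873: |R|=0.88106 <1
  x=-1.769: |R|=0.79568 <1
  x=-1.184: |R|=0.51693 <1
  x=-2.550: |R|=1.70125 >1
  x=-2.514: |R|=1.64610 >1
  x=-2.104: |R|=1.10941 >1
Stable set (-2.0000, 0).

(-2.0000,0); λ=-7 ⇒ h* = (2)/7 = 0.2857.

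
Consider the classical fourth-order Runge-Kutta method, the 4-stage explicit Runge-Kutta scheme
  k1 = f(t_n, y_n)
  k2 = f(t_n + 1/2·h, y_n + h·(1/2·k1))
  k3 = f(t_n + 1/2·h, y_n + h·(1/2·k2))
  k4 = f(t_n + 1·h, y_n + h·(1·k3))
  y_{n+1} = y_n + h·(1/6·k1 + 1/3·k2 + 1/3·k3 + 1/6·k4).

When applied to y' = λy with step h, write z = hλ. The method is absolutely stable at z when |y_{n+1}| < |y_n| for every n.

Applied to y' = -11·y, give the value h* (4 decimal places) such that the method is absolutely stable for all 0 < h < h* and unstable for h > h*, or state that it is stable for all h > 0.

(-2.7853,0); λ=-11 ⇒ h* = 0.2532.

Test eqn y'=λy, z=hλ:
  order 4, 4-stage ⇒ R(z)=1+z+z^2/2+z^3/6+z^4/24
  (e.g. R(-1.21)=0.31611, |R|=0.31611)

Find x<0 with |R(x)|<1.
x=-1.21: |R|=0.3161
|R(-2.36)|=0.5266 |R(-1.86)|=0.2960 |R(-0.88)|=0.4186
Bisect:
  x_lo=-3.3880 |R|=2.3596  x_hi=-0.3389 |R|=0.7126
  mid=-1.86347 |R|=0.29673 →hi
  mid=-2.62574 |R|=0.78492 →hi
  mid=-3.00688 |R|=1.38882 →lo
  mid=-2.81631 |R|=1.04778 →lo
  mid=-2.72103 |R|=0.90735 →hi
  mid=-2.76867 |R|=0.97522 →hi
  mid=-2.79249 |R|=1.01091 →lo
  mid=-2.78058 |R|=0.99292 →hi
  mid=-2.78654 |R|=1.00187 →lo
  ...
  [-2.78542,-2.78523] ⇒ x*=-2.7853
So |R|<1 on (-2.7853, 0).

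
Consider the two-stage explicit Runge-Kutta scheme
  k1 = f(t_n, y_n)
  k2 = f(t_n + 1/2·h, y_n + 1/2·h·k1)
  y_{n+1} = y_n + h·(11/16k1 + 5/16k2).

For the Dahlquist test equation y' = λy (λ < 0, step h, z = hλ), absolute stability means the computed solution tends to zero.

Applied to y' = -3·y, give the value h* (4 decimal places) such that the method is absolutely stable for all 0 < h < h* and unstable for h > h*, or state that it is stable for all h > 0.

(-6.4000,0); λ=-3 ⇒ h* = (32/5)/3 = 2.1333.

Set f=λy, z=hλ:
  k1=λy_n ⇒ h·k1=z·y_n;  k2=λ(1+1/2z)y_n ⇒ h·k2=z(1+1/2z)y_n
  y_{n+1}/y_n = 1 + 11/16z + 5/16z(1+1/2z) = 1 + z + 5/32z²
  so R(z) = 1 + z + 5/32z².

Solve |R(x)|<1 on ℝ⁻.
x=-1.09: |R|=0.0956
R=1: x+5/32x²=0 ⇒ x=−32/5=-6.4000; min R=1−1/(4·5/32)=-0.6000>−1
Confirm numerically:
  x=-5.265: |R|=0.06629 <1
  x=-3.329: |R|=0.59740 <1
  x=-3.065: |R|=0.59715 <1
  x=-6.858: |R|=1.49078 >1
  x=-6.799: |R|=1.42388 >1
Stable set (-6.4000, 0).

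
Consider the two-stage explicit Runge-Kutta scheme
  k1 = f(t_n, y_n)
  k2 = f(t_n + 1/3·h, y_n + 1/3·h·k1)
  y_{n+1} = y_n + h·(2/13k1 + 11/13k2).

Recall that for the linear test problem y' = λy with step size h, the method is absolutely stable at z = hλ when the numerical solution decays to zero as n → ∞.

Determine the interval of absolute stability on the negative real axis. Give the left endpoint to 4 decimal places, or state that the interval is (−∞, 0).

z∈(-3.5455,0).

With y'=λy (z=hλ):
  k1=λy_n ⇒ h·k1=z·y_n;  k2=λ(1+1/3z)y_n ⇒ h·k2=z(1+1/3z)y_n
  y_{n+1}/y_n = 1 + 2/13z + 11/13z(1+1/3z) = 1 + z + 11/39z²
  so R(z) = 1 + z + 11/39z².

Solve |R(x)|<1 on ℝ⁻.
x=-0.87: |R|=0.3435
R=1: x+11/39x²=0 ⇒ x=−39/11=-3.5455; min R=1−1/(4·11/39)=0.1136>−1
Confirm numerically:
  x=-3.403: |R|=0.86327 <1
  x=-3.109: |R|=0.61727 <1
  x=-2.005: |R|=0.12885 <1
  x=-4.105: |R|=1.64785 >1
  x=-3.732: |R|=1.19636 >1
  x=-3.688: |R|=1.14828 >1
Interval (-3.5455, 0).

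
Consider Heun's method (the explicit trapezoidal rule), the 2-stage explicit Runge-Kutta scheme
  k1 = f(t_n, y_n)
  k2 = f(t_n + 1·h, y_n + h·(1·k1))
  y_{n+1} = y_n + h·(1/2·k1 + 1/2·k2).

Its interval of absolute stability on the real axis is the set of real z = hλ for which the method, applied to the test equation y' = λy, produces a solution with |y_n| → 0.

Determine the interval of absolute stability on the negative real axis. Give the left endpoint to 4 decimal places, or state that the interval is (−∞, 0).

z∈(-2.0000,0).

Set f=λy, z=hλ:
  order 2, 2-stage ⇒ R(z)=1+z+z^2/2
  (e.g. R(-1.05)=0.50125, |R|=0.50125)

Solve |R(x)|<1 on ℝ⁻.
x=-1.05: |R|=0.5012
|R(-1.44)|=0.5968 |R(-1.07)|=0.5025 |R(-0.69)|=0.5481
Bisect:
  x_lo=-2.3943 |R|=1.4721  x_hi=-0.1853 |R|=0.8318
  mid=-1.28984 |R|=0.54200 →hi
  mid=-1.84208 |R|=0.85455 →hi
  mid=-2.11821 |R|=1.12519 →lo
  mid=-1.98015 |R|=0.98034 →hi
  mid=-2.04918 |R|=1.05039 →lo
  mid=-2.01466 |R|=1.01477 →lo
  mid=-1.99740 |R|=0.99741 →hi
  mid=-2.00603 |R|=1.00605 →lo
  ...
  [-2.00010,-1.99996] ⇒ x*=-2.0000
Stable set (-2.0000, 0).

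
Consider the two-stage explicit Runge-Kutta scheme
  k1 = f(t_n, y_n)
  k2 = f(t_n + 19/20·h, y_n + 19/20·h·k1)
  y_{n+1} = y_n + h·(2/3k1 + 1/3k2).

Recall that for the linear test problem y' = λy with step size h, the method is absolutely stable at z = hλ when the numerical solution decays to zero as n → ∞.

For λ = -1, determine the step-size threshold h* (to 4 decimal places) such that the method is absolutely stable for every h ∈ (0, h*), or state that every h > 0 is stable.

On y'=λy, z=hλ:
  k1=λy_n ⇒ h·k1=z·y_n;  k2=λ(1+19/20z)y_n ⇒ h·k2=z(1+19/20z)y_n
  y_{n+1}/y_n = 1 + 2/3z + 1/3z(1+19/20z) = 1 + z + 19/60z²
  ⇒ R(z) = 1 + z + 19/60z².

Boundary: |R(x)|=1, x<0.
x=-1.63: |R|=0.2114
R=1: x+19/60x²=0 ⇒ x=−60/19=-3.1579; min R=1−1/(4·19/60)=0.2105>−1
Confirm numerically:
  x=-3.026: |R|=0.87361 <1
  x=-2.608: |R|=0.54586 <1
  x=-1.943: |R|=0.25250 <1
  x=-3.300: |R|=1.14850 >1
  x=-3.268: |R|=1.11394 >1
  x=-3.184: |R|=1.02632 >1
Interval (-3.1579, 0).

(-3.1579,0); λ=-1 ⇒ h* = (60/19)/1 = 3.1579.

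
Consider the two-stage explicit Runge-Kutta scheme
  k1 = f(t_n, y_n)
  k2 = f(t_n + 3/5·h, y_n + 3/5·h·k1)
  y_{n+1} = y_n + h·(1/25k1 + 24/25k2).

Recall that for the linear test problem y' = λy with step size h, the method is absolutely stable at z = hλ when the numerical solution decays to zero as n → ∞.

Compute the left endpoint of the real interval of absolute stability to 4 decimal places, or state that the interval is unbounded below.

z* = -1.7361.

Set f=λy, z=hλ:
  k1=λy_n ⇒ h·k1=z·y_n;  k2=λ(1+3/5z)y_n ⇒ h·k2=z(1+3/5z)y_n
  y_{n+1}/y_n = 1 + 1/25z + 24/25z(1+3/5z) = 1 + z + 72/125z²
  Hence R(z) = 1 + z + 72/125z².

Solve |R(x)|<1 on ℝ⁻.
x=-1.29: |R|=0.6685
R=1: x+72/125x²=0 ⇒ x=−125/72=-1.7361; min R=1−1/(4·72/125)=0.5660>−1
Confirm numerically:
  x=-1.314: |R|=0.68052 <1
  x=-1.111: |R|=0.59997 <1
  x=-0.984: |R|=0.57372 <1
  x=-1.905: |R|=1.18532 >1
  x=-1.772: |R|=1.03663 >1
So |R|<1 on (-1.7361, 0).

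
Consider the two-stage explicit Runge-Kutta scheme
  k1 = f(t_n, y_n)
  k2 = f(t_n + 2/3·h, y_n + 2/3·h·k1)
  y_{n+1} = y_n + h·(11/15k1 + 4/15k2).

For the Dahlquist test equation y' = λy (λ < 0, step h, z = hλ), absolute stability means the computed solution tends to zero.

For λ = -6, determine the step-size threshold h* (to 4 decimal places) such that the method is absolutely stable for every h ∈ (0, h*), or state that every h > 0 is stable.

Set f=λy, z=hλ:
  k1=λy_n ⇒ h·k1=z·y_n;  k2=λ(1+2/3z)y_n ⇒ h·k2=z(1+2/3z)y_n
  y_{n+1}/y_n = 1 + 11/15z + 4/15z(1+2/3z) = 1 + z + 8/45z²
  R(z) = 1 + z + 8/45z².

Find x<0 with |R(x)|<1.
x=-0.49: |R|=0.5527
R=1: x+8/45x²=0 ⇒ x=−45/8=-5.6250; min R=1−1/(4·8/45)=-0.4062>−1
Confirm numerically:
  x=-5.560: |R|=0.93575 <1
  x=-5.280: |R|=0.67616 <1
  x=-5.149: |R|=0.56428 <1
  x=-3.090: |R|=0.39256 <1
  x=-6.179: |R|=1.60856 >1
  x=-6.075: |R|=1.48600 >1
  x=-5.787: |R|=1.16667 >1
Stable set (-5.6250, 0).

(-5.6250,0); λ=-6 ⇒ h* = (45/8)/6 = 0.9375.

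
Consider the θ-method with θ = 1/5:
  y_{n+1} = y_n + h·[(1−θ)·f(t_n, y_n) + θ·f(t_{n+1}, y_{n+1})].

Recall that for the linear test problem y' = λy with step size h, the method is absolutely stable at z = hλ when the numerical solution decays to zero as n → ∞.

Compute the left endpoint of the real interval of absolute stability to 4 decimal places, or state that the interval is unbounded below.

Set f=λy, z=hλ:
  y_{n+1} = y_n + z·[4/5·y_n + 1/5·y_{n+1}] ⇒ (1 − 1/5z)y_{n+1} = (1 + 4/5z)y_n
  so R(z) = (1 + 4/5z)/(1 − 1/5z).

Find x<0 with |R(x)|<1.
x=-0.75: |R|=0.3478
R=−1: 1+4/5x = −1+1/5x ⇒ -3/5x=2 ⇒ x=2/(-3/5)=-3.3333
Confirm numerically:
  x=-3.151: |R|=0.93289 <1
  x=-2.784: |R|=0.78828 <1
  x=-1.703: |R|=0.27033 <1
  x=-3.806: |R|=1.16103 >1
  x=-3.423: |R|=1.03194 >1
  x=-3.375: |R|=1.01493 >1
Interval (-3.3333, 0).

left endpoint -3.3333.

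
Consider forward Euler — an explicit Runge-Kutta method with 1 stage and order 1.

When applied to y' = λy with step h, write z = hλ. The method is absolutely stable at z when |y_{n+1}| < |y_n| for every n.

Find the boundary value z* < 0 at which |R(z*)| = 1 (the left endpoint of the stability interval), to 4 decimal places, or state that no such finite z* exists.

On y'=λy, z=hλ:
  order 1, 1-stage ⇒ R(z)=1+z
  (e.g. R(-1.51)=-0.51000, |R|=0.51000)

Find x<0 with |R(x)|<1.
x=-1.51: |R|=0.5100
|R(-2.18)|=1.1800 |R(-1.45)|=0.4500 |R(-0.77)|=0.2300
Bisect:
  x_lo=-2.4948 |R|=1.4948  x_hi=-0.1646 |R|=0.8354
  mid=-1.32970 |R|=0.32970 →hi
  mid=-1.91225 |R|=0.91225 →hi
  mid=-2.20352 |R|=1.20352 →lo
  mid=-2.05788 |R|=1.05788 →lo
  mid=-1.98507 |R|=0.98507 →hi
  mid=-2.02148 |R|=1.02148 →lo
  mid=-2.00327 |R|=1.00327 →lo
  mid=-1.99417 |R|=0.99417 →hi
  mid=-1.99872 |R|=0.99872 →hi
  ...
  [-2.00000,-1.99986] ⇒ x*=-2.0000
Interval (-2.0000, 0).

left endpoint -2.0000.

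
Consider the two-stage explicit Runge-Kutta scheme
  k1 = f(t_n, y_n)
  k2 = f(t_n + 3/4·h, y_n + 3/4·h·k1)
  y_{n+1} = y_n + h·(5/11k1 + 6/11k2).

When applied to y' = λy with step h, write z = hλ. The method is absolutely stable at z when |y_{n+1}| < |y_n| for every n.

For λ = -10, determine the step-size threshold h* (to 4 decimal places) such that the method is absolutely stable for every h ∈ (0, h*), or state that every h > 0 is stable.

On y'=λy, z=hλ:
  k1=λy_n ⇒ h·k1=z·y_n;  k2=λ(1+3/4z)y_n ⇒ h·k2=z(1+3/4z)y_n
  y_{n+1}/y_n = 1 + 5/11z + 6/11z(1+3/4z) = 1 + z + 9/22z²
  Hence R(z) = 1 + z + 9/22z².

Boundary: |R(x)|=1, x<0.
x=-0.97: |R|=0.4149
R=1: x+9/22x²=0 ⇒ x=−22/9=-2.4444; min R=1−1/(4·9/22)=0.3889>−1
Confirm numerically:
  x=-2.164: |R|=0.75173 <1
  x=-2.140: |R|=0.73347 <1
  x=-2.029: |R|=0.65516 <1
  x=-1.021: |R|=0.40545 <1
  x=-2.685: |R|=1.26423 >1
  x=-2.470: |R|=1.02582 >1
Interval (-2.4444, 0).

(-2.4444,0); λ=-10 ⇒ h* = (22/9)/10 = 0.2444.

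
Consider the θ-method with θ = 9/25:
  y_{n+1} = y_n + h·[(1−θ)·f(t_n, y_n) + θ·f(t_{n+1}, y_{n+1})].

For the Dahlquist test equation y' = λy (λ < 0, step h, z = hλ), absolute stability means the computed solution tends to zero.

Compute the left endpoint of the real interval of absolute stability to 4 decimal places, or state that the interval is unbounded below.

With y'=λy (z=hλ):
  y_{n+1} = y_n + z·[16/25·y_n + 9/25·y_{n+1}] ⇒ (1 − 9/25z)y_{n+1} = (1 + 16/25z)y_n
  ⇒ R(z) = (1 + 16/25z)/(1 − 9/25z).

Boundary: |R(x)|=1, x<0.
x=-1.27: |R|=0.1285
R=−1: 1+16/25x = −1+9/25x ⇒ -7/25x=2 ⇒ x=2/(-7/25)=-7.1429
Confirm numerically:
  x=-7.106: |R|=0.99710 <1
  x=-6.425: |R|=0.93933 <1
  x=-6.353: |R|=0.93272 <1
  x=-4.530: |R|=0.72191 <1
  x=-7.723: |R|=1.04297 >1
  x=-7.477: |R|=1.02534 >1
  x=-7.320: |R|=1.01364 >1
So |R|<1 on (-7.1429, 0).

left endpoint -7.1429.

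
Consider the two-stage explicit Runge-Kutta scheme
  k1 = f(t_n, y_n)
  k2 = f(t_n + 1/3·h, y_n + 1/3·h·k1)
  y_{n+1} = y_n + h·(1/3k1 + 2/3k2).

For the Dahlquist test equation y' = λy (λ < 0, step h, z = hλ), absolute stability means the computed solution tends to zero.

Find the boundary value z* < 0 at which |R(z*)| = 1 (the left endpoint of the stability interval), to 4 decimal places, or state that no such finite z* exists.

On y'=λy, z=hλ:
  k1=λy_n ⇒ h·k1=z·y_n;  k2=λ(1+1/3z)y_n ⇒ h·k2=z(1+1/3z)y_n
  y_{n+1}/y_n = 1 + 1/3z + 2/3z(1+1/3z) = 1 + z + 2/9z²
  ⇒ R(z) = 1 + z + 2/9z².

Solve |R(x)|<1 on ℝ⁻.
x=-0.4: |R|=0.6356
R=1: x+2/9x²=0 ⇒ x=−9/2=-4.5000; min R=1−1/(4·2/9)=-0.1250>−1
Confirm numerically:
  x=-3.769: |R|=0.38775 <1
  x=-3.287: |R|=0.11397 <1
  x=-1.884: |R|=0.09523 <1
  x=-5.098: |R|=1.67747 >1
  x=-4.676: |R|=1.18288 >1
Interval (-4.5000, 0).

z* = -4.5000.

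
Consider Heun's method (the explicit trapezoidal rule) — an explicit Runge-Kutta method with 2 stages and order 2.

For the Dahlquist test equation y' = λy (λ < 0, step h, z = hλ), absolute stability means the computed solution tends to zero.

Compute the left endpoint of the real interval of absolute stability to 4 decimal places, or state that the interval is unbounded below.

left endpoint -2.0000.

Test eqn y'=λy, z=hλ:
  order 2, 2-stage ⇒ R(z)=1+z+z^2/2
  (e.g. R(-0.69)=0.54805, |R|=0.54805)

Need |R(x)|<1, x<0.
x=-0.69: |R|=0.5481
|R(-1.89)|=0.8960 |R(-1.72)|=0.7592 |R(-1.55)|=0.6513
Bisect:
  x_lo=-2.7811 |R|=2.0862  x_hi=-0.2844 |R|=0.7560
  mid=-1.53278 |R|=0.64192 →hi
  mid=-2.15695 |R|=1.16926 →lo
  mid=-1.84486 |R|=0.85689 →hi
  mid=-2.00090 |R|=1.00090 →lo
  mid=-1.92288 |R|=0.92586 →hi
  mid=-1.96189 |R|=0.96262 →hi
  mid=-1.98140 |R|=0.98157 →hi
  mid=-1.99115 |R|=0.99119 →hi
  ...
  [-2.00014,-1.99999] ⇒ x*=-2.0000
Stable set (-2.0000, 0).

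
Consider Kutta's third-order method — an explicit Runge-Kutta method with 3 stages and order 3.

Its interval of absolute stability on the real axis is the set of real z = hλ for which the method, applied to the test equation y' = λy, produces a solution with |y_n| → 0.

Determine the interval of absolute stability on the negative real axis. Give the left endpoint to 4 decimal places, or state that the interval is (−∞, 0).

With y'=λy (z=hλ):
  order 3, 3-stage ⇒ R(z)=1+z+z^2/2+z^3/6
  (e.g. R(-0.75)=0.46094, |R|=0.46094)

Solve |R(x)|<1 on ℝ⁻.
x=-0.75: |R|=0.4609
|R(-1.98)|=0.3135 |R(-1.73)|=0.0965 |R(-1.1)|=0.2832
Bisect:
  x_lo=-3.4029 |R|=3.1804  x_hi=-0.1353 |R|=0.8734
  mid=-1.76910 |R|=0.12704 →hi
  mid=-2.58599 |R|=1.12454 →lo
  mid=-2.17754 |R|=0.52757 →hi
  mid=-2.38177 |R|=0.79724 →hi
  mid=-2.48388 |R|=0.95316 →hi
  mid=-2.53493 |R|=1.03685 →lo
  mid=-2.50940 |R|=0.99451 →hi
  mid=-2.52217 |R|=1.01556 →lo
  mid=-2.51579 |R|=1.00500 →lo
  mid=-2.51259 |R|=0.99975 →hi
  ...
  [-2.51279,-2.51259] ⇒ x*=-2.5127
So |R|<1 on (-2.5127, 0).

(-2.5127, 0).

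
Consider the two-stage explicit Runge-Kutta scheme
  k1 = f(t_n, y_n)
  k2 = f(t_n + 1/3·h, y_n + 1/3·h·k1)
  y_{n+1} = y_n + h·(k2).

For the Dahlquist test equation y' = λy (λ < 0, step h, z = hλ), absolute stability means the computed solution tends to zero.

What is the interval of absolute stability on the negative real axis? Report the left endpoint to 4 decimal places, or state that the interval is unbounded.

On y'=λy, z=hλ:
  k1=λy_n ⇒ h·k1=z·y_n;  k2=λ(1+1/3z)y_n ⇒ h·k2=z(1+1/3z)y_n
  y_{n+1}/y_n = 1 + z(1+1/3z) = 1 + z + 1/3z²
  so R(z) = 1 + z + 1/3z².

Find x<0 with |R(x)|<1.
x=-1.06: |R|=0.3145
R=1: x+1/3x²=0 ⇒ x=−3=-3.0000; min R=1−1/(4·1/3)=0.2500>−1
Confirm numerically:
  x=-2.963: |R|=0.96346 <1
  x=-2.888: |R|=0.89218 <1
  x=-2.015: |R|=0.33841 <1
  x=-1.255: |R|=0.27001 <1
  x=-3.119: |R|=1.12372 >1
  x=-3.050: |R|=1.05083 >1
Interval (-3.0000, 0).

(-3.0000, 0).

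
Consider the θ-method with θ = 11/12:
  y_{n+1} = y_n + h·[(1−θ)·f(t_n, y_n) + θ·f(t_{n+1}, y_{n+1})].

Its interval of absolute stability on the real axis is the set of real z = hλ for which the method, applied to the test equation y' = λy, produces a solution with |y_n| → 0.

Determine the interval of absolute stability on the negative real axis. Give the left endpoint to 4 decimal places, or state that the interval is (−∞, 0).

Test eqn y'=λy, z=hλ:
  y_{n+1} = y_n + z·[1/12·y_n + 11/12·y_{n+1}] ⇒ (1 − 11/12z)y_{n+1} = (1 + 1/12z)y_n
  ⇒ R(z) = (1 + 1/12z)/(1 − 11/12z).

Solve |R(x)|<1 on ℝ⁻.
x=-1.32: |R|=0.4027
x=-2: |R|=0.2941
x=-10: |R|=0.0164
x=-100: |R|=0.0791
θ=11/12≥1/2 ⇒ |1+1/12x|<|1−11/12x| ∀x<0 ⇒ stable on all of ℝ⁻.

(−∞, 0) — no finite endpoint.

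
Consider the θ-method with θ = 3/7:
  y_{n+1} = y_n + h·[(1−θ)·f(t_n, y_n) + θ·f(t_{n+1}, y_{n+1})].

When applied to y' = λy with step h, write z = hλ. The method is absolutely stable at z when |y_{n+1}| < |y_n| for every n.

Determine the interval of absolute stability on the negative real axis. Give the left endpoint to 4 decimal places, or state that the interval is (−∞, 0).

(-14.0000, 0).

Test eqn y'=λy, z=hλ:
  y_{n+1} = y_n + z·[4/7·y_n + 3/7·y_{n+1}] ⇒ (1 − 3/7z)y_{n+1} = (1 + 4/7z)y_n
  R(z) = (1 + 4/7z)/(1 − 3/7z).

Find x<0 with |R(x)|<1.
x=-0.4: |R|=0.6585
R=−1: 1+4/7x = −1+3/7x ⇒ -1/7x=2 ⇒ x=2/(-1/7)=-14.0000
Confirm numerically:
  x=-12.366: |R|=0.96295 <1
  x=-9.879: |R|=0.88752 <1
  x=-9.573: |R|=0.87606 <1
  x=-7.433: |R|=0.77586 <1
  x=-14.404: |R|=1.00805 >1
  x=-14.317: |R|=1.00635 >1
Interval (-14.0000, 0).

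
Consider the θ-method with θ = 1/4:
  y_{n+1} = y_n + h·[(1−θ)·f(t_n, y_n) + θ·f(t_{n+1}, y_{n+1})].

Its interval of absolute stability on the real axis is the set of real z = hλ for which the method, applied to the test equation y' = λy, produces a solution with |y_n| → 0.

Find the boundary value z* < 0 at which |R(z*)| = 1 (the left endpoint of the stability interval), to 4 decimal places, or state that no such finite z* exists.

z* = -4.0000.

On y'=λy, z=hλ:
  y_{n+1} = y_n + z·[3/4·y_n + 1/4·y_{n+1}] ⇒ (1 − 1/4z)y_{n+1} = (1 + 3/4z)y_n
  so R(z) = (1 + 3/4z)/(1 − 1/4z).

Boundary: |R(x)|=1, x<0.
x=-1.15: |R|=0.1068
R=−1: 1+3/4x = −1+1/4x ⇒ -1/2x=2 ⇒ x=2/(-1/2)=-4.0000
Confirm numerically:
  x=-3.668: |R|=0.91341 <1
  x=-3.302: |R|=0.80882 <1
  x=-3.192: |R|=0.77531 <1
  x=-3.140: |R|=0.75910 <1
  x=-4.552: |R|=1.12909 >1
  x=-4.465: |R|=1.10986 >1
Interval (-4.0000, 0).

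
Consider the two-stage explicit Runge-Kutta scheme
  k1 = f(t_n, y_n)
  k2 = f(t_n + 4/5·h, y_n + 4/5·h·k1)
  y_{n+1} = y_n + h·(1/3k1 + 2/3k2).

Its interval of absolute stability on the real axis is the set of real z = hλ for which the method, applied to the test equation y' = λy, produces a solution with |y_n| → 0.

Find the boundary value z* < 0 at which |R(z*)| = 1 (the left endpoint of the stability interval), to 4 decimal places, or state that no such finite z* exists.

Test eqn y'=λy, z=hλ:
  k1=λy_n ⇒ h·k1=z·y_n;  k2=λ(1+4/5z)y_n ⇒ h·k2=z(1+4/5z)y_n
  y_{n+1}/y_n = 1 + 1/3z + 2/3z(1+4/5z) = 1 + z + 8/15z²
  so R(z) = 1 + z + 8/15z².

Need |R(x)|<1, x<0.
x=-1.6: |R|=0.7653
R=1: x+8/15x²=0 ⇒ x=−15/8=-1.8750; min R=1−1/(4·8/15)=0.5312>−1
Confirm numerically:
  x=-1.797: |R|=0.92524 <1
  x=-1.268: |R|=0.58951 <1
  x=-1.140: |R|=0.55312 <1
  x=-1.044: |R|=0.53730 <1
  x=-2.279: |R|=1.49105 >1
  x=-2.162: |R|=1.33093 >1
So |R|<1 on (-1.8750, 0).

left endpoint -1.8750.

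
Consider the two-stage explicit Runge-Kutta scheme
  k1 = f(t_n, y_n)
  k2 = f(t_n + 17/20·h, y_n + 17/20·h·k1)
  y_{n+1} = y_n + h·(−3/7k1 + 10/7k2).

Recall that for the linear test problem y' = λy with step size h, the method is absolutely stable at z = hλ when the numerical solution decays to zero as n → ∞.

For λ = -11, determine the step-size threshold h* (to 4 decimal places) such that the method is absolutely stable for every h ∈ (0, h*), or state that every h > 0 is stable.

(-0.8235,0); λ=-11 ⇒ h* = (14/17)/11 = 0.0749.

With y'=λy (z=hλ):
  k1=λy_n ⇒ h·k1=z·y_n;  k2=λ(1+17/20z)y_n ⇒ h·k2=z(1+17/20z)y_n
  y_{n+1}/y_n = 1 − 3/7z + 10/7z(1+17/20z) = 1 + z + 17/14z²
  ⇒ R(z) = 1 + z + 17/14z².

Boundary: |R(x)|=1, x<0.
x=-1.8: |R|=3.1343
R=1: x+17/14x²=0 ⇒ x=−14/17=-0.8235; min R=1−1/(4·17/14)=0.7941>−1
Confirm numerically:
  x=-0.744: |R|=0.92815 <1
  x=-0.539: |R|=0.81378 <1
  x=-0.501: |R|=0.80379 <1
  x=-1.297: |R|=1.74568 >1
  x=-1.137: |R|=1.43279 >1
Stable set (-0.8235, 0).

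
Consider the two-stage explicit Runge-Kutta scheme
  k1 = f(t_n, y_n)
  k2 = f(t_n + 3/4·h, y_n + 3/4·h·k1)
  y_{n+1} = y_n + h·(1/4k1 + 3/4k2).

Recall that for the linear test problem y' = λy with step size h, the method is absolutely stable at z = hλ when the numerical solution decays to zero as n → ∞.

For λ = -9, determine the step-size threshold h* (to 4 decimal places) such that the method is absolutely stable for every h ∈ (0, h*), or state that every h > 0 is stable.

With y'=λy (z=hλ):
  k1=λy_n ⇒ h·k1=z·y_n;  k2=λ(1+3/4z)y_n ⇒ h·k2=z(1+3/4z)y_n
  y_{n+1}/y_n = 1 + 1/4z + 3/4z(1+3/4z) = 1 + z + 9/16z²
  ⇒ R(z) = 1 + z + 9/16z².

Need |R(x)|<1, x<0.
x=-1.8: |R|=1.0225
R=1: x+9/16x²=0 ⇒ x=−16/9=-1.7778; min R=1−1/(4·9/16)=0.5556>−1
Confirm numerically:
  x=-1.616: |R|=0.85294 <1
  x=-1.323: |R|=0.66156 <1
  x=-1.043: |R|=0.56892 <1
  x=-0.830: |R|=0.55751 <1
  x=-2.359: |R|=1.77125 >1
  x=-2.129: |R|=1.42061 >1
Interval (-1.7778, 0).

(-1.7778,0); λ=-9 ⇒ h* = (16/9)/9 = 0.1975.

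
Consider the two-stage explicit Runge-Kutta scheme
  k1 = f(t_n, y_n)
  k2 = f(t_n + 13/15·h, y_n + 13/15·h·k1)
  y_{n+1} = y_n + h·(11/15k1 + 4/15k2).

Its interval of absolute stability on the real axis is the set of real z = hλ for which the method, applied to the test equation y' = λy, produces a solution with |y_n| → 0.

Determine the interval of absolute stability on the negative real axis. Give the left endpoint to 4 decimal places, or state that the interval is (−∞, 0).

(-4.3269, 0).

Test eqn y'=λy, z=hλ:
  k1=λy_n ⇒ h·k1=z·y_n;  k2=λ(1+13/15z)y_n ⇒ h·k2=z(1+13/15z)y_n
  y_{n+1}/y_n = 1 + 11/15z + 4/15z(1+13/15z) = 1 + z + 52/225z²
  so R(z) = 1 + z + 52/225z².

Boundary: |R(x)|=1, x<0.
x=-1.29: |R|=0.0946
R=1: x+52/225x²=0 ⇒ x=−225/52=-4.3269; min R=1−1/(4·52/225)=-0.0817>−1
Confirm numerically:
  x=-3.235: |R|=0.18363 <1
  x=-2.864: |R|=0.03169 <1
  x=-2.134: |R|=0.08153 <1
  x=-1.734: |R|=0.03911 <1
  x=-4.867: |R|=1.60749 >1
  x=-4.818: |R|=1.54681 >1
  x=-4.503: |R|=1.18324 >1
So |R|<1 on (-4.3269, 0).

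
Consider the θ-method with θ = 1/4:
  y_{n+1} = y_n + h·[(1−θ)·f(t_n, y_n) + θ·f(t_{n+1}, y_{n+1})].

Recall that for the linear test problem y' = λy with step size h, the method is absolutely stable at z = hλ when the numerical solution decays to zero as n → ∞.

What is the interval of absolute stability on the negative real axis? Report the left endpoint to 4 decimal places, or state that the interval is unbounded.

Test eqn y'=λy, z=hλ:
  y_{n+1} = y_n + z·[3/4·y_n + 1/4·y_{n+1}] ⇒ (1 − 1/4z)y_{n+1} = (1 + 3/4z)y_n
  Hence R(z) = (1 + 3/4z)/(1 − 1/4z).

Need |R(x)|<1, x<0.
x=-1.43: |R|=0.0534
R=−1: 1+3/4x = −1+1/4x ⇒ -1/2x=2 ⇒ x=2/(-1/2)=-4.0000
Confirm numerically:
  x=-3.196: |R|=0.77654 <1
  x=-2.770: |R|=0.63663 <1
  x=-1.988: |R|=0.32799 <1
  x=-1.831: |R|=0.25605 <1
  x=-4.315: |R|=1.07577 >1
  x=-4.307: |R|=1.07391 >1
Stable set (-4.0000, 0).

(-4.0000, 0).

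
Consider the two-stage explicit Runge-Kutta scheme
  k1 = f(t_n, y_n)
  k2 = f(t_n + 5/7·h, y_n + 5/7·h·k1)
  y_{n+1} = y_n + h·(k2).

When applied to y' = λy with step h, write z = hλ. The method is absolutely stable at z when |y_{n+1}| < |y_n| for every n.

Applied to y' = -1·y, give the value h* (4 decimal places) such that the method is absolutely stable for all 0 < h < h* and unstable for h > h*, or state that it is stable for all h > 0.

(-1.4000,0); λ=-1 ⇒ h* = (7/5)/1 = 1.4000.

Test eqn y'=λy, z=hλ:
  k1=λy_n ⇒ h·k1=z·y_n;  k2=λ(1+5/7z)y_n ⇒ h·k2=z(1+5/7z)y_n
  y_{n+1}/y_n = 1 + z(1+5/7z) = 1 + z + 5/7z²
  ⇒ R(z) = 1 + z + 5/7z².

Solve |R(x)|<1 on ℝ⁻.
x=-0.51: |R|=0.6758
R=1: x+5/7x²=0 ⇒ x=−7/5=-1.4000; min R=1−1/(4·5/7)=0.6500>−1
Confirm numerically:
  x=-1.222: |R|=0.84463 <1
  x=-1.174: |R|=0.81048 <1
  x=-1.115: |R|=0.77302 <1
  x=-0.876: |R|=0.67213 <1
  x=-1.960: |R|=1.78400 >1
  x=-1.929: |R|=1.72889 >1
Interval (-1.4000, 0).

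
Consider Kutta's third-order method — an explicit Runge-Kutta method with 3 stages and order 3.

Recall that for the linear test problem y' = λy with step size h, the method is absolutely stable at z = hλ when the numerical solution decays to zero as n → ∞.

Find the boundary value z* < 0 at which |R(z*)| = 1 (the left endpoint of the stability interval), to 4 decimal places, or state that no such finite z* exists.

z* = -2.5127.

On y'=λy, z=hλ:
  order 3, 3-stage ⇒ R(z)=1+z+z^2/2+z^3/6
  (e.g. R(-1.79)=-0.14384, |R|=0.14384)

Solve |R(x)|<1 on ℝ⁻.
x=-1.79: |R|=0.1438
|R(-1.64)|=0.0304 |R(-1.37)|=0.1399 |R(-1.03)|=0.3183
Bisect:
  x_lo=-3.1462 |R|=2.3875  x_hi=-0.2283 |R|=0.7958
  mid=-1.68728 |R|=0.06442 →hi
  mid=-2.41676 |R|=0.84900 →hi
  mid=-2.78150 |R|=1.49974 →lo
  mid=-2.59913 |R|=1.14778 →lo
  mid=-2.50794 |R|=0.99212 →hi
  mid=-2.55353 |R|=1.06833 →lo
  mid=-2.53074 |R|=1.02983 →lo
  mid=-2.51934 |R|=1.01088 →lo
  mid=-2.51364 |R|=1.00147 →lo
  mid=-2.51079 |R|=0.99679 →hi
  ...
  [-2.51275,-2.51257] ⇒ x*=-2.5127
Stable set (-2.5127, 0).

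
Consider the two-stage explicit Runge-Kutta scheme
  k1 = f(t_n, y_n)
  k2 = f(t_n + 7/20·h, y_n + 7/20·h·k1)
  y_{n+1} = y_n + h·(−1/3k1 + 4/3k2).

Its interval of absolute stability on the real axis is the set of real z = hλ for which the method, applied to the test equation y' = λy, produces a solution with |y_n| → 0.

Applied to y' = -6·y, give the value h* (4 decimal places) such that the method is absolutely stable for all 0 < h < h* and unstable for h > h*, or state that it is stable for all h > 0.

(-2.1429,0); λ=-6 ⇒ h* = (15/7)/6 = 0.3571.

Test eqn y'=λy, z=hλ:
  k1=λy_n ⇒ h·k1=z·y_n;  k2=λ(1+7/20z)y_n ⇒ h·k2=z(1+7/20z)y_n
  y_{n+1}/y_n = 1 − 1/3z + 4/3z(1+7/20z) = 1 + z + 7/15z²
  R(z) = 1 + z + 7/15z².

Find x<0 with |R(x)|<1.
x=-1.33: |R|=0.4955
R=1: x+7/15x²=0 ⇒ x=−15/7=-2.1429; min R=1−1/(4·7/15)=0.4643>−1
Confirm numerically:
  x=-1.645: |R|=0.61781 <1
  x=-1.583: |R|=0.58641 <1
  x=-1.035: |R|=0.46491 <1
  x=-2.517: |R|=1.43947 >1
  x=-2.481: |R|=1.39150 >1
  x=-2.403: |R|=1.29172 >1
So |R|<1 on (-2.1429, 0).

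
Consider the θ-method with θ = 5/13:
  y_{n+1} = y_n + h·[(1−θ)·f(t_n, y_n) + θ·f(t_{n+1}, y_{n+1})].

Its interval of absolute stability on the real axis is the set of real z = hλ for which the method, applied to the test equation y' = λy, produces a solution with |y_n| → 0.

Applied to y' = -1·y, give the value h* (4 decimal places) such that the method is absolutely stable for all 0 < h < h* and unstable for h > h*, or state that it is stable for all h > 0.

(-8.6667,0); λ=-1 ⇒ h* = (26/3)/1 = 8.6667.

Test eqn y'=λy, z=hλ:
  y_{n+1} = y_n + z·[8/13·y_n + 5/13·y_{n+1}] ⇒ (1 − 5/13z)y_{n+1} = (1 + 8/13z)y_n
  Hence R(z) = (1 + 8/13z)/(1 − 5/13z).

Need |R(x)|<1, x<0.
x=-0.64: |R|=0.4864
R=−1: 1+8/13x = −1+5/13x ⇒ -3/13x=2 ⇒ x=2/(-3/13)=-8.6667
Confirm numerically:
  x=-5.770: |R|=0.79235 <1
  x=-4.352: |R|=0.62762 <1
  x=-4.181: |R|=0.60310 <1
  x=-9.161: |R|=1.02522 >1
  x=-9.082: |R|=1.02133 >1
  x=-8.971: |R|=1.01578 >1
Stable set (-8.6667, 0).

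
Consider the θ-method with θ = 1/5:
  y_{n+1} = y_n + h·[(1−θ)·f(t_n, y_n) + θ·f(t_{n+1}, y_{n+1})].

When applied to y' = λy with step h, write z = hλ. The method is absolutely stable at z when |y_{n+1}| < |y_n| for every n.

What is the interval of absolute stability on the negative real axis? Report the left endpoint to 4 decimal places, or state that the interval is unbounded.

z∈(-3.3333,0).

On y'=λy, z=hλ:
  y_{n+1} = y_n + z·[4/5·y_n + 1/5·y_{n+1}] ⇒ (1 − 1/5z)y_{n+1} = (1 + 4/5z)y_n
  Hence R(z) = (1 + 4/5z)/(1 − 1/5z).

Solve |R(x)|<1 on ℝ⁻.
x=-0.6: |R|=0.4643
R=−1: 1+4/5x = −1+1/5x ⇒ -3/5x=2 ⇒ x=2/(-3/5)=-3.3333
Confirm numerically:
  x=-2.936: |R|=0.84980 <1
  x=-1.536: |R|=0.17503 <1
  x=-1.485: |R|=0.14495 <1
  x=-1.376: |R|=0.07905 <1
  x=-3.637: |R|=1.10548 >1
  x=-3.363: |R|=1.01064 >1
So |R|<1 on (-3.3333, 0).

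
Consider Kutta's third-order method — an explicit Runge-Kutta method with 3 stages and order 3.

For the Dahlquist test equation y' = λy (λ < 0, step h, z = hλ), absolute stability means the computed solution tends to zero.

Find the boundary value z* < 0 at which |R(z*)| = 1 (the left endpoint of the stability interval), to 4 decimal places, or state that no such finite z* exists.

z* = -2.5127.

On y'=λy, z=hλ:
  order 3, 3-stage ⇒ R(z)=1+z+z^2/2+z^3/6
  (e.g. R(-1.42)=0.11099, |R|=0.11099)

Boundary: |R(x)|=1, x<0.
x=-1.42: |R|=0.1110
|R(-1.99)|=0.3234 |R(-1.49)|=0.0687 |R(-1.09)|=0.2882
Bisect:
  x_lo=-2.9607 |R|=1.9032  x_hi=-0.2252 |R|=0.7983
  mid=-1.59291 |R|=0.00214 →hi
  mid=-2.27680 |R|=0.65197 →hi
  mid=-2.61874 |R|=1.18297 →lo
  mid=-2.44777 |R|=0.89631 →hi
  mid=-2.53325 |R|=1.03404 →lo
  mid=-2.49051 |R|=0.96381 →hi
  mid=-2.51188 |R|=0.99858 →hi
  ...
  [-2.51288,-2.51271] ⇒ x*=-2.5127
Interval (-2.5127, 0).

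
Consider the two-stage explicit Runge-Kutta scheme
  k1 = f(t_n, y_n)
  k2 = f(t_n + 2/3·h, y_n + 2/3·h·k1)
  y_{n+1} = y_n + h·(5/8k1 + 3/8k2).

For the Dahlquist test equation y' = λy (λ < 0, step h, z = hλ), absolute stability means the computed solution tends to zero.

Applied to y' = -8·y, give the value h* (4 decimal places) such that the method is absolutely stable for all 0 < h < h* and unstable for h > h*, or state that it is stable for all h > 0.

Test eqn y'=λy, z=hλ:
  k1=λy_n ⇒ h·k1=z·y_n;  k2=λ(1+2/3z)y_n ⇒ h·k2=z(1+2/3z)y_n
  y_{n+1}/y_n = 1 + 5/8z + 3/8z(1+2/3z) = 1 + z + 1/4z²
  so R(z) = 1 + z + 1/4z².

Find x<0 with |R(x)|<1.
x=-0.63: |R|=0.4692
R=1: x+1/4x²=0 ⇒ x=−4=-4.0000; min R=1−1/(4·1/4)=0.0000>−1
Confirm numerically:
  x=-3.642: |R|=0.67404 <1
  x=-3.378: |R|=0.47472 <1
  x=-2.388: |R|=0.03764 <1
  x=-2.225: |R|=0.01266 <1
  x=-4.484: |R|=1.54256 >1
  x=-4.366: |R|=1.39949 >1
Stable set (-4.0000, 0).

(-4.0000,0); λ=-8 ⇒ h* = (4)/8 = 0.5000.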